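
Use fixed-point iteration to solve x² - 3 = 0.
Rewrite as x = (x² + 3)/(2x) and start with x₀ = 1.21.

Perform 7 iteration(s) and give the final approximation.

Equation: x² - 3 = 0
Fixed-point form: x = (x² + 3)/(2x)
x₀ = 1.21

x_1 = g(1.210000) = 1.844669
x_2 = g(1.844669) = 1.735489
x_3 = g(1.735489) = 1.732054
x_4 = g(1.732054) = 1.732051
x_5 = g(1.732051) = 1.732051
x_6 = g(1.732051) = 1.732051
x_7 = g(1.732051) = 1.732051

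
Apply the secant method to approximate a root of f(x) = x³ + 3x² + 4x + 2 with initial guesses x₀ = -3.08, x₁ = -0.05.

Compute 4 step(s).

f(x) = x³ + 3x² + 4x + 2
x₀ = -3.08, x₁ = -0.05

Secant formula: x_{n+1} = x_n - f(x_n)(x_n - x_{n-1})/(f(x_n) - f(x_{n-1}))

Iteration 1:
  f(-3.080000) = -11.078912
  f(-0.050000) = 1.807375
  x_2 = -0.050000 - 1.807375×(-0.050000 - (-3.080000))/(1.807375 - (-11.078912))
       = -0.474975
Iteration 2:
  f(-0.050000) = 1.807375
  f(-0.474975) = 0.669749
  x_3 = -0.474975 - 0.669749×(-0.474975 - (-0.050000))/(0.669749 - 1.807375)
       = -0.725168
Iteration 3:
  f(-0.474975) = 0.669749
  f(-0.725168) = 0.295591
  x_4 = -0.725168 - 0.295591×(-0.725168 - (-0.474975))/(0.295591 - 0.669749)
       = -0.922824
Iteration 4:
  f(-0.725168) = 0.295591
  f(-0.922824) = 0.077635
  x_5 = -0.922824 - 0.077635×(-0.922824 - (-0.725168))/(0.077635 - 0.295591)
       = -0.993229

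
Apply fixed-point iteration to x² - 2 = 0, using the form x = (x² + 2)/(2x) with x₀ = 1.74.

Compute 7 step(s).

Equation: x² - 2 = 0
Fixed-point form: x = (x² + 2)/(2x)
x₀ = 1.74

x_1 = g(1.740000) = 1.444713
x_2 = g(1.444713) = 1.414535
x_3 = g(1.414535) = 1.414214
x_4 = g(1.414214) = 1.414214
x_5 = g(1.414214) = 1.414214
x_6 = g(1.414214) = 1.414214
x_7 = g(1.414214) = 1.414214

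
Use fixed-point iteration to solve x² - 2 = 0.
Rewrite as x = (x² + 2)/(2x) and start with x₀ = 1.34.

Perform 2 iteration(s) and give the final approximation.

Equation: x² - 2 = 0
Fixed-point form: x = (x² + 2)/(2x)
x₀ = 1.34

x_1 = g(1.340000) = 1.416269
x_2 = g(1.416269) = 1.414215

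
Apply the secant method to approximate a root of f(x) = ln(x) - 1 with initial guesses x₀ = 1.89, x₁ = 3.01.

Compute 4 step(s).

f(x) = ln(x) - 1
x₀ = 1.89, x₁ = 3.01

Secant formula: x_{n+1} = x_n - f(x_n)(x_n - x_{n-1})/(f(x_n) - f(x_{n-1}))

Iteration 1:
  f(1.890000) = -0.363423
  f(3.010000) = 0.101940
  x_2 = 3.010000 - 0.101940×(3.010000 - 1.890000)/(0.101940 - (-0.363423))
       = 2.764659
Iteration 2:
  f(3.010000) = 0.101940
  f(2.764659) = 0.016917
  x_3 = 2.764659 - 0.016917×(2.764659 - 3.010000)/(0.016917 - 0.101940)
       = 2.715843
Iteration 3:
  f(2.764659) = 0.016917
  f(2.715843) = -0.000898
  x_4 = 2.715843 - (-0.000898)×(2.715843 - 2.764659)/(-0.000898 - 0.016917)
       = 2.718303
Iteration 4:
  f(2.715843) = -0.000898
  f(2.718303) = 0.000008
  x_5 = 2.718303 - 0.000008×(2.718303 - 2.715843)/(0.000008 - (-0.000898))
       = 2.718282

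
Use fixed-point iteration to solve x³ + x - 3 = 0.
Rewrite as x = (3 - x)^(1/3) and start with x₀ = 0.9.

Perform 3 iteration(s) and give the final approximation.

Equation: x³ + x - 3 = 0
Fixed-point form: x = (3 - x)^(1/3)
x₀ = 0.9

x_1 = g(0.900000) = 1.280579
x_2 = g(1.280579) = 1.198011
x_3 = g(1.198011) = 1.216888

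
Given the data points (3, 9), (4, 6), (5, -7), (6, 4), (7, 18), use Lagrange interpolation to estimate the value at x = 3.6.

Lagrange interpolation formula:
P(x) = Σ yᵢ × Lᵢ(x)
where Lᵢ(x) = Π_{j≠i} (x - xⱼ)/(xᵢ - xⱼ)

L_0(3.6) = (3.6 - 4)/(3 - 4) × (3.6 - 5)/(3 - 5) × (3.6 - 6)/(3 - 6) × (3.6 - 7)/(3 - 7) = 0.190400
L_1(3.6) = (3.6 - 3)/(4 - 3) × (3.6 - 5)/(4 - 5) × (3.6 - 6)/(4 - 6) × (3.6 - 7)/(4 - 7) = 1.142400
L_2(3.6) = (3.6 - 3)/(5 - 3) × (3.6 - 4)/(5 - 4) × (3.6 - 6)/(5 - 6) × (3.6 - 7)/(5 - 7) = -0.489600
L_3(3.6) = (3.6 - 3)/(6 - 3) × (3.6 - 4)/(6 - 4) × (3.6 - 5)/(6 - 5) × (3.6 - 7)/(6 - 7) = 0.190400
L_4(3.6) = (3.6 - 3)/(7 - 3) × (3.6 - 4)/(7 - 4) × (3.6 - 5)/(7 - 5) × (3.6 - 6)/(7 - 6) = -0.033600

P(3.6) = 9×L_0(3.6) + 6×L_1(3.6) + (-7)×L_2(3.6) + 4×L_3(3.6) + 18×L_4(3.6)
P(3.6) = 12.152000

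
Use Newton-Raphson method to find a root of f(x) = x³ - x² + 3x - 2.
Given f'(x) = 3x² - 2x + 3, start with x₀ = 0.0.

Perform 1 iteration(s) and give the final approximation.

f(x) = x³ - x² + 3x - 2
f'(x) = 3x² - 2x + 3
x₀ = 0.0

Newton-Raphson formula: x_{n+1} = x_n - f(x_n)/f'(x_n)

Iteration 1:
  f(0.000000) = -2.000000
  f'(0.000000) = 3.000000
  x_1 = 0.000000 - (-2.000000)/3.000000 = 0.666667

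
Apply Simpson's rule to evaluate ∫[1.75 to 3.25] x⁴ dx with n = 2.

f(x) = x⁴
a = 1.75, b = 3.25, n = 2
h = (b - a)/n = 0.750000

Simpson's rule: (h/3)[f(x₀) + 4f(x₁) + 2f(x₂) + ... + f(xₙ)]

x_0 = 1.7500, f(x_0) = 9.378906, coefficient = 1
x_1 = 2.5000, f(x_1) = 39.062500, coefficient = 4
x_2 = 3.2500, f(x_2) = 111.566406, coefficient = 1

I ≈ (0.750000/3) × 277.195312 = 69.298828
Exact value: 69.235547
Error: 0.063281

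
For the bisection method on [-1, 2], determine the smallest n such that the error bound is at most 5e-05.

We need (b-a)/2^n ≤ 5e-05
(2 - (-1))/2^n ≤ 5e-05
3/2^n ≤ 5e-05
2^n ≥ 60000
n ≥ log₂(60000) = 15.87
n ≥ 16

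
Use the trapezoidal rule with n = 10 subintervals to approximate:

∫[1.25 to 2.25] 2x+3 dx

f(x) = 2x+3
a = 1.25, b = 2.25, n = 10
h = (b - a)/n = 0.100000

Trapezoidal rule: (h/2)[f(x₀) + 2f(x₁) + 2f(x₂) + ... + f(xₙ)]

x_0 = 1.2500, f(x_0) = 5.500000, coefficient = 1
x_1 = 1.3500, f(x_1) = 5.700000, coefficient = 2
x_2 = 1.4500, f(x_2) = 5.900000, coefficient = 2
x_3 = 1.5500, f(x_3) = 6.100000, coefficient = 2
x_4 = 1.6500, f(x_4) = 6.300000, coefficient = 2
x_5 = 1.7500, f(x_5) = 6.500000, coefficient = 2
x_6 = 1.8500, f(x_6) = 6.700000, coefficient = 2
x_7 = 1.9500, f(x_7) = 6.900000, coefficient = 2
x_8 = 2.0500, f(x_8) = 7.100000, coefficient = 2
x_9 = 2.1500, f(x_9) = 7.300000, coefficient = 2
x_10 = 2.2500, f(x_10) = 7.500000, coefficient = 1

I ≈ (0.100000/2) × 130.000000 = 6.500000
Exact value: 6.500000
Error: 0.000000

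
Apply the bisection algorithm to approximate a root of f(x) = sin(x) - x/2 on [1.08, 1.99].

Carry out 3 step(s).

f(x) = sin(x) - x/2
Initial interval: [1.08, 1.99]

Iteration 1:
  c_1 = (1.080000 + 1.990000)/2 = 1.535000
  f(c_1) = f(1.535000) = 0.231859
  f(a) × f(c) ≥ 0, new interval: [1.535000, 1.990000]
Iteration 2:
  c_2 = (1.535000 + 1.990000)/2 = 1.762500
  f(c_2) = f(1.762500) = 0.100431
  f(a) × f(c) ≥ 0, new interval: [1.762500, 1.990000]
Iteration 3:
  c_3 = (1.762500 + 1.990000)/2 = 1.876250
  f(c_3) = f(1.876250) = 0.015586
  f(a) × f(c) ≥ 0, new interval: [1.876250, 1.990000]

After 3 iteration(s), the approximation is c_3 = 1.876250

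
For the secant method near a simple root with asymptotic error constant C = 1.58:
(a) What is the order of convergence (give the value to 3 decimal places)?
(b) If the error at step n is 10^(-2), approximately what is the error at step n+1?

(a) Secant method has superlinear convergence with order φ = (1+√5)/2 ≈ 1.618.
    This means |e_{n+1}| ≈ C|e_n|^1.618.

(b) With |e_n| = 10^(-2) and C = 1.58:
    |e_{n+1}| ≈ 1.58 × (10^(-2))^1.618 = 1.58 × 10^(-3.24)

(a) ≈ 1.618 (golden ratio); (b) |e_{n+1}| ≈ 9.175e-04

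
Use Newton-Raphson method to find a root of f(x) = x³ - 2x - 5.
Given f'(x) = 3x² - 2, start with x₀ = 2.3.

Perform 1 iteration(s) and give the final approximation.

f(x) = x³ - 2x - 5
f'(x) = 3x² - 2
x₀ = 2.3

Newton-Raphson formula: x_{n+1} = x_n - f(x_n)/f'(x_n)

Iteration 1:
  f(2.300000) = 2.567000
  f'(2.300000) = 13.870000
  x_1 = 2.300000 - 2.567000/13.870000 = 2.114924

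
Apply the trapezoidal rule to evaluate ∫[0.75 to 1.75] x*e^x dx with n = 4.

f(x) = x*e^x
a = 0.75, b = 1.75, n = 4
h = (b - a)/n = 0.250000

Trapezoidal rule: (h/2)[f(x₀) + 2f(x₁) + 2f(x₂) + ... + f(xₙ)]

x_0 = 0.7500, f(x_0) = 1.587750, coefficient = 1
x_1 = 1.0000, f(x_1) = 2.718282, coefficient = 2
x_2 = 1.2500, f(x_2) = 4.362929, coefficient = 2
x_3 = 1.5000, f(x_3) = 6.722534, coefficient = 2
x_4 = 1.7500, f(x_4) = 10.070555, coefficient = 1

I ≈ (0.250000/2) × 39.265793 = 4.908224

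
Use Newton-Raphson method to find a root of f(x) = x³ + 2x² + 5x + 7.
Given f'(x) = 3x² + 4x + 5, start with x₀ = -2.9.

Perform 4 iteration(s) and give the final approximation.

f(x) = x³ + 2x² + 5x + 7
f'(x) = 3x² + 4x + 5
x₀ = -2.9

Newton-Raphson formula: x_{n+1} = x_n - f(x_n)/f'(x_n)

Iteration 1:
  f(-2.900000) = -15.069000
  f'(-2.900000) = 18.630000
  x_1 = -2.900000 - (-15.069000)/18.630000 = -2.091143
Iteration 2:
  f(-2.091143) = -3.854275
  f'(-2.091143) = 9.754068
  x_2 = -2.091143 - (-3.854275)/9.754068 = -1.695998
Iteration 3:
  f(-1.695998) = -0.605555
  f'(-1.695998) = 6.845235
  x_3 = -1.695998 - (-0.605555)/6.845235 = -1.607534
Iteration 4:
  f(-1.607534) = -0.023474
  f'(-1.607534) = 6.322362
  x_4 = -1.607534 - (-0.023474)/6.322362 = -1.603821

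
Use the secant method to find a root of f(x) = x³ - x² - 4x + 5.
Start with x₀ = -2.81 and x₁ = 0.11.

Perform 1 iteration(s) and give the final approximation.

f(x) = x³ - x² - 4x + 5
x₀ = -2.81, x₁ = 0.11

Secant formula: x_{n+1} = x_n - f(x_n)(x_n - x_{n-1})/(f(x_n) - f(x_{n-1}))

Iteration 1:
  f(-2.810000) = -13.844141
  f(0.110000) = 4.549231
  x_2 = 0.110000 - 4.549231×(0.110000 - (-2.810000))/(4.549231 - (-13.844141))
       = -0.612203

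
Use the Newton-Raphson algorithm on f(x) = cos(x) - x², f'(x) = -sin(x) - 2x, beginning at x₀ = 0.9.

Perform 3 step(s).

f(x) = cos(x) - x²
f'(x) = -sin(x) - 2x
x₀ = 0.9

Newton-Raphson formula: x_{n+1} = x_n - f(x_n)/f'(x_n)

Iteration 1:
  f(0.900000) = -0.188390
  f'(0.900000) = -2.583327
  x_1 = 0.900000 - (-0.188390)/(-2.583327) = 0.827075
Iteration 2:
  f(0.827075) = -0.007021
  f'(0.827075) = -2.390103
  x_2 = 0.827075 - (-0.007021)/(-2.390103) = 0.824137
Iteration 3:
  f(0.824137) = -0.000012
  f'(0.824137) = -2.382236
  x_3 = 0.824137 - (-0.000012)/(-2.382236) = 0.824132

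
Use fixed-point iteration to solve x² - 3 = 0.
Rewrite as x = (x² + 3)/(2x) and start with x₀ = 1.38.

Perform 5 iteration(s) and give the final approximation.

Equation: x² - 3 = 0
Fixed-point form: x = (x² + 3)/(2x)
x₀ = 1.38

x_1 = g(1.380000) = 1.776957
x_2 = g(1.776957) = 1.732618
x_3 = g(1.732618) = 1.732051
x_4 = g(1.732051) = 1.732051
x_5 = g(1.732051) = 1.732051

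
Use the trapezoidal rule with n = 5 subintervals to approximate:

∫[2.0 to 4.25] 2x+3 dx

f(x) = 2x+3
a = 2.0, b = 4.25, n = 5
h = (b - a)/n = 0.450000

Trapezoidal rule: (h/2)[f(x₀) + 2f(x₁) + 2f(x₂) + ... + f(xₙ)]

x_0 = 2.0000, f(x_0) = 7.000000, coefficient = 1
x_1 = 2.4500, f(x_1) = 7.900000, coefficient = 2
x_2 = 2.9000, f(x_2) = 8.800000, coefficient = 2
x_3 = 3.3500, f(x_3) = 9.700000, coefficient = 2
x_4 = 3.8000, f(x_4) = 10.600000, coefficient = 2
x_5 = 4.2500, f(x_5) = 11.500000, coefficient = 1

I ≈ (0.450000/2) × 92.500000 = 20.812500
Exact value: 20.812500
Error: 0.000000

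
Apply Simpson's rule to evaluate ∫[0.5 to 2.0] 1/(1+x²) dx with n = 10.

f(x) = 1/(1+x²)
a = 0.5, b = 2.0, n = 10
h = (b - a)/n = 0.150000

Simpson's rule: (h/3)[f(x₀) + 4f(x₁) + 2f(x₂) + ... + f(xₙ)]

x_0 = 0.5000, f(x_0) = 0.800000, coefficient = 1
x_1 = 0.6500, f(x_1) = 0.702988, coefficient = 4
x_2 = 0.8000, f(x_2) = 0.609756, coefficient = 2
x_3 = 0.9500, f(x_3) = 0.525624, coefficient = 4
x_4 = 1.1000, f(x_4) = 0.452489, coefficient = 2
x_5 = 1.2500, f(x_5) = 0.390244, coefficient = 4
x_6 = 1.4000, f(x_6) = 0.337838, coefficient = 2
x_7 = 1.5500, f(x_7) = 0.293902, coefficient = 4
x_8 = 1.7000, f(x_8) = 0.257069, coefficient = 2
x_9 = 1.8500, f(x_9) = 0.226116, coefficient = 4
x_10 = 2.0000, f(x_10) = 0.200000, coefficient = 1

I ≈ (0.150000/3) × 12.869799 = 0.643490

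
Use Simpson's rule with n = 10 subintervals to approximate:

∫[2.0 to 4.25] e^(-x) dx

f(x) = e^(-x)
a = 2.0, b = 4.25, n = 10
h = (b - a)/n = 0.225000

Simpson's rule: (h/3)[f(x₀) + 4f(x₁) + 2f(x₂) + ... + f(xₙ)]

x_0 = 2.0000, f(x_0) = 0.135335, coefficient = 1
x_1 = 2.2250, f(x_1) = 0.108067, coefficient = 4
x_2 = 2.4500, f(x_2) = 0.086294, coefficient = 2
x_3 = 2.6750, f(x_3) = 0.068907, coefficient = 4
x_4 = 2.9000, f(x_4) = 0.055023, coefficient = 2
x_5 = 3.1250, f(x_5) = 0.043937, coefficient = 4
x_6 = 3.3500, f(x_6) = 0.035084, coefficient = 2
x_7 = 3.5750, f(x_7) = 0.028015, coefficient = 4
x_8 = 3.8000, f(x_8) = 0.022371, coefficient = 2
x_9 = 4.0250, f(x_9) = 0.017863, coefficient = 4
x_10 = 4.2500, f(x_10) = 0.014264, coefficient = 1

I ≈ (0.225000/3) × 1.614304 = 0.121073
Exact value: 0.121071
Error: 0.000002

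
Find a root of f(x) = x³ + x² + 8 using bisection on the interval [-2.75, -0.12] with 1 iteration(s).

f(x) = x³ + x² + 8
Initial interval: [-2.75, -0.12]

Iteration 1:
  c_1 = (-2.750000 + (-0.120000))/2 = -1.435000
  f(c_1) = f(-1.435000) = 7.104237
  f(a) × f(c) < 0, new interval: [-2.750000, -1.435000]

After 1 iteration(s), the approximation is c_1 = -1.435000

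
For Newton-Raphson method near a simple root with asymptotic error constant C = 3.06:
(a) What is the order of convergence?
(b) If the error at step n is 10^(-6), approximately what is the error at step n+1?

(a) Newton-Raphson has quadratic (order 2) convergence near simple roots.
    This means |e_{n+1}| ≈ C|e_n|².

(b) With |e_n| = 10^(-6) and C = 3.06:
    |e_{n+1}| ≈ 3.06 × (10^(-6))² = 3.06 × 10^(-12)

(a) 2 (quadratic); (b) |e_{n+1}| ≈ 3.060e-12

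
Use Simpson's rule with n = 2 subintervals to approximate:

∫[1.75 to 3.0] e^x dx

f(x) = e^x
a = 1.75, b = 3.0, n = 2
h = (b - a)/n = 0.625000

Simpson's rule: (h/3)[f(x₀) + 4f(x₁) + 2f(x₂) + ... + f(xₙ)]

x_0 = 1.7500, f(x_0) = 5.754603, coefficient = 1
x_1 = 2.3750, f(x_1) = 10.751013, coefficient = 4
x_2 = 3.0000, f(x_2) = 20.085537, coefficient = 1

I ≈ (0.625000/3) × 68.844192 = 14.342540
Exact value: 14.330934
Error: 0.011606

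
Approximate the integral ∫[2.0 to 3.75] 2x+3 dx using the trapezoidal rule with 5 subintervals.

f(x) = 2x+3
a = 2.0, b = 3.75, n = 5
h = (b - a)/n = 0.350000

Trapezoidal rule: (h/2)[f(x₀) + 2f(x₁) + 2f(x₂) + ... + f(xₙ)]

x_0 = 2.0000, f(x_0) = 7.000000, coefficient = 1
x_1 = 2.3500, f(x_1) = 7.700000, coefficient = 2
x_2 = 2.7000, f(x_2) = 8.400000, coefficient = 2
x_3 = 3.0500, f(x_3) = 9.100000, coefficient = 2
x_4 = 3.4000, f(x_4) = 9.800000, coefficient = 2
x_5 = 3.7500, f(x_5) = 10.500000, coefficient = 1

I ≈ (0.350000/2) × 87.500000 = 15.312500
Exact value: 15.312500
Error: 0.000000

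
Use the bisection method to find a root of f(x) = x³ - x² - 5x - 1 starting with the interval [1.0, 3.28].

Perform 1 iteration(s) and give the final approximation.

f(x) = x³ - x² - 5x - 1
Initial interval: [1.0, 3.28]

Iteration 1:
  c_1 = (1.000000 + 3.280000)/2 = 2.140000
  f(c_1) = f(2.140000) = -6.479256
  f(a) × f(c) ≥ 0, new interval: [2.140000, 3.280000]

After 1 iteration(s), the approximation is c_1 = 2.140000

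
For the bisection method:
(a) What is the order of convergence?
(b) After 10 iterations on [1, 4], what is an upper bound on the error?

(a) Bisection has linear (order 1) convergence; the error is halved each step.

(b) Error bound = (b-a)/2^n = (4 - 1)/2^{10}
    = 3/2^{10}

(a) 1 (linear); (b) error ≤ 2.93e-03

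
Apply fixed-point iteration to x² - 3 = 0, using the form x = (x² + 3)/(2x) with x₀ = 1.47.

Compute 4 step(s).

Equation: x² - 3 = 0
Fixed-point form: x = (x² + 3)/(2x)
x₀ = 1.47

x_1 = g(1.470000) = 1.755408
x_2 = g(1.755408) = 1.732206
x_3 = g(1.732206) = 1.732051
x_4 = g(1.732051) = 1.732051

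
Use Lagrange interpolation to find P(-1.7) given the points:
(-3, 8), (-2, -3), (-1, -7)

Lagrange interpolation formula:
P(x) = Σ yᵢ × Lᵢ(x)
where Lᵢ(x) = Π_{j≠i} (x - xⱼ)/(xᵢ - xⱼ)

L_0(-1.7) = (-1.7 - (-2))/(-3 - (-2)) × (-1.7 - (-1))/(-3 - (-1)) = -0.105000
L_1(-1.7) = (-1.7 - (-3))/(-2 - (-3)) × (-1.7 - (-1))/(-2 - (-1)) = 0.910000
L_2(-1.7) = (-1.7 - (-3))/(-1 - (-3)) × (-1.7 - (-2))/(-1 - (-2)) = 0.195000

P(-1.7) = 8×L_0(-1.7) + (-3)×L_1(-1.7) + (-7)×L_2(-1.7)
P(-1.7) = -4.935000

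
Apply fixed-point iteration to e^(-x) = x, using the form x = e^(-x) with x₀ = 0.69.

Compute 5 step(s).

Equation: e^(-x) = x
Fixed-point form: x = e^(-x)
x₀ = 0.69

x_1 = g(0.690000) = 0.501576
x_2 = g(0.501576) = 0.605575
x_3 = g(0.605575) = 0.545760
x_4 = g(0.545760) = 0.579401
x_5 = g(0.579401) = 0.560234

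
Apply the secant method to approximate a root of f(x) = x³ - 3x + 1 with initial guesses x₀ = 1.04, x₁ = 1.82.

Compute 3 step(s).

f(x) = x³ - 3x + 1
x₀ = 1.04, x₁ = 1.82

Secant formula: x_{n+1} = x_n - f(x_n)(x_n - x_{n-1})/(f(x_n) - f(x_{n-1}))

Iteration 1:
  f(1.040000) = -0.995136
  f(1.820000) = 1.568568
  x_2 = 1.820000 - 1.568568×(1.820000 - 1.040000)/(1.568568 - (-0.995136))
       = 1.342767
Iteration 2:
  f(1.820000) = 1.568568
  f(1.342767) = -0.607260
  x_3 = 1.342767 - (-0.607260)×(1.342767 - 1.820000)/(-0.607260 - 1.568568)
       = 1.475960
Iteration 3:
  f(1.342767) = -0.607260
  f(1.475960) = -0.212563
  x_4 = 1.475960 - (-0.212563)×(1.475960 - 1.342767)/(-0.212563 - (-0.607260))
       = 1.547691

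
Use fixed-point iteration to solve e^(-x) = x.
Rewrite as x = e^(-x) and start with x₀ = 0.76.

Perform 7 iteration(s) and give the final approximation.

Equation: e^(-x) = x
Fixed-point form: x = e^(-x)
x₀ = 0.76

x_1 = g(0.760000) = 0.467666
x_2 = g(0.467666) = 0.626462
x_3 = g(0.626462) = 0.534479
x_4 = g(0.534479) = 0.585974
x_5 = g(0.585974) = 0.556563
x_6 = g(0.556563) = 0.573176
x_7 = g(0.573176) = 0.563732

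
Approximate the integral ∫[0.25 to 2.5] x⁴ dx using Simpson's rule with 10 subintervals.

f(x) = x⁴
a = 0.25, b = 2.5, n = 10
h = (b - a)/n = 0.225000

Simpson's rule: (h/3)[f(x₀) + 4f(x₁) + 2f(x₂) + ... + f(xₙ)]

x_0 = 0.2500, f(x_0) = 0.003906, coefficient = 1
x_1 = 0.4750, f(x_1) = 0.050907, coefficient = 4
x_2 = 0.7000, f(x_2) = 0.240100, coefficient = 2
x_3 = 0.9250, f(x_3) = 0.732094, coefficient = 4
x_4 = 1.1500, f(x_4) = 1.749006, coefficient = 2
x_5 = 1.3750, f(x_5) = 3.574463, coefficient = 4
x_6 = 1.6000, f(x_6) = 6.553600, coefficient = 2
x_7 = 1.8250, f(x_7) = 11.093063, coefficient = 4
x_8 = 2.0500, f(x_8) = 17.661006, coefficient = 2
x_9 = 2.2750, f(x_9) = 26.787094, coefficient = 4
x_10 = 2.5000, f(x_10) = 39.062500, coefficient = 1

I ≈ (0.225000/3) × 260.424314 = 19.531824
Exact value: 19.531055
Error: 0.000769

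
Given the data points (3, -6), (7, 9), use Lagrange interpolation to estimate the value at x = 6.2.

Lagrange interpolation formula:
P(x) = Σ yᵢ × Lᵢ(x)
where Lᵢ(x) = Π_{j≠i} (x - xⱼ)/(xᵢ - xⱼ)

L_0(6.2) = (6.2 - 7)/(3 - 7) = 0.200000
L_1(6.2) = (6.2 - 3)/(7 - 3) = 0.800000

P(6.2) = (-6)×L_0(6.2) + 9×L_1(6.2)
P(6.2) = 6.000000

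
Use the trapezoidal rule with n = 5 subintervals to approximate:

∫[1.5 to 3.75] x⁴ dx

f(x) = x⁴
a = 1.5, b = 3.75, n = 5
h = (b - a)/n = 0.450000

Trapezoidal rule: (h/2)[f(x₀) + 2f(x₁) + 2f(x₂) + ... + f(xₙ)]

x_0 = 1.5000, f(x_0) = 5.062500, coefficient = 1
x_1 = 1.9500, f(x_1) = 14.459006, coefficient = 2
x_2 = 2.4000, f(x_2) = 33.177600, coefficient = 2
x_3 = 2.8500, f(x_3) = 65.975006, coefficient = 2
x_4 = 3.3000, f(x_4) = 118.592100, coefficient = 2
x_5 = 3.7500, f(x_5) = 197.753906, coefficient = 1

I ≈ (0.450000/2) × 667.223831 = 150.125362
Exact value: 146.796680
Error: 3.328682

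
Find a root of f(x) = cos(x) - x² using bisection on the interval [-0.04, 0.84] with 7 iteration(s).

f(x) = cos(x) - x²
Initial interval: [-0.04, 0.84]

Iteration 1:
  c_1 = (-0.040000 + 0.840000)/2 = 0.400000
  f(c_1) = f(0.400000) = 0.761061
  f(a) × f(c) ≥ 0, new interval: [0.400000, 0.840000]
Iteration 2:
  c_2 = (0.400000 + 0.840000)/2 = 0.620000
  f(c_2) = f(0.620000) = 0.429478
  f(a) × f(c) ≥ 0, new interval: [0.620000, 0.840000]
Iteration 3:
  c_3 = (0.620000 + 0.840000)/2 = 0.730000
  f(c_3) = f(0.730000) = 0.212274
  f(a) × f(c) ≥ 0, new interval: [0.730000, 0.840000]
Iteration 4:
  c_4 = (0.730000 + 0.840000)/2 = 0.785000
  f(c_4) = f(0.785000) = 0.091163
  f(a) × f(c) ≥ 0, new interval: [0.785000, 0.840000]
Iteration 5:
  c_5 = (0.785000 + 0.840000)/2 = 0.812500
  f(c_5) = f(0.812500) = 0.027529
  f(a) × f(c) ≥ 0, new interval: [0.812500, 0.840000]
Iteration 6:
  c_6 = (0.812500 + 0.840000)/2 = 0.826250
  f(c_6) = f(0.826250) = -0.005051
  f(a) × f(c) < 0, new interval: [0.812500, 0.826250]
Iteration 7:
  c_7 = (0.812500 + 0.826250)/2 = 0.819375
  f(c_7) = f(0.819375) = 0.011303
  f(a) × f(c) ≥ 0, new interval: [0.819375, 0.826250]

After 7 iteration(s), the approximation is c_7 = 0.819375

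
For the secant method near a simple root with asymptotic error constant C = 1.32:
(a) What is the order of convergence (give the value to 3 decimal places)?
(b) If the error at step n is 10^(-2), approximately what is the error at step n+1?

(a) Secant method has superlinear convergence with order φ = (1+√5)/2 ≈ 1.618.
    This means |e_{n+1}| ≈ C|e_n|^1.618.

(b) With |e_n| = 10^(-2) and C = 1.32:
    |e_{n+1}| ≈ 1.32 × (10^(-2))^1.618 = 1.32 × 10^(-3.24)

(a) ≈ 1.618 (golden ratio); (b) |e_{n+1}| ≈ 7.665e-04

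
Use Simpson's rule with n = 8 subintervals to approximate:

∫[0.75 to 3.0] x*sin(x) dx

f(x) = x*sin(x)
a = 0.75, b = 3.0, n = 8
h = (b - a)/n = 0.281250

Simpson's rule: (h/3)[f(x₀) + 4f(x₁) + 2f(x₂) + ... + f(xₙ)]

x_0 = 0.7500, f(x_0) = 0.511229, coefficient = 1
x_1 = 1.0312, f(x_1) = 0.884753, coefficient = 4
x_2 = 1.3125, f(x_2) = 1.268960, coefficient = 2
x_3 = 1.5938, f(x_3) = 1.593330, coefficient = 4
x_4 = 1.8750, f(x_4) = 1.788911, coefficient = 2
x_5 = 2.1562, f(x_5) = 1.797151, coefficient = 4
x_6 = 2.4375, f(x_6) = 1.577897, coefficient = 2
x_7 = 2.7188, f(x_7) = 1.115651, coefficient = 4
x_8 = 3.0000, f(x_8) = 0.423360, coefficient = 1

I ≈ (0.281250/3) × 31.769665 = 2.978406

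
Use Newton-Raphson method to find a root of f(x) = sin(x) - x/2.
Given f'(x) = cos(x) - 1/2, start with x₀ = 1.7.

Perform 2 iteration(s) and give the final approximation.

f(x) = sin(x) - x/2
f'(x) = cos(x) - 1/2
x₀ = 1.7

Newton-Raphson formula: x_{n+1} = x_n - f(x_n)/f'(x_n)

Iteration 1:
  f(1.700000) = 0.141665
  f'(1.700000) = -0.628844
  x_1 = 1.700000 - 0.141665/(-0.628844) = 1.925278
Iteration 2:
  f(1.925278) = -0.024812
  f'(1.925278) = -0.847104
  x_2 = 1.925278 - (-0.024812)/(-0.847104) = 1.895987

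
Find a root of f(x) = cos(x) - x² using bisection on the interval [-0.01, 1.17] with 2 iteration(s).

f(x) = cos(x) - x²
Initial interval: [-0.01, 1.17]

Iteration 1:
  c_1 = (-0.010000 + 1.170000)/2 = 0.580000
  f(c_1) = f(0.580000) = 0.500063
  f(a) × f(c) ≥ 0, new interval: [0.580000, 1.170000]
Iteration 2:
  c_2 = (0.580000 + 1.170000)/2 = 0.875000
  f(c_2) = f(0.875000) = -0.124628
  f(a) × f(c) < 0, new interval: [0.580000, 0.875000]

After 2 iteration(s), the approximation is c_2 = 0.875000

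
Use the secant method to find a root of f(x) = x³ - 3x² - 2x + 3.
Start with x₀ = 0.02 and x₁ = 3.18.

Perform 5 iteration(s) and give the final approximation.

f(x) = x³ - 3x² - 2x + 3
x₀ = 0.02, x₁ = 3.18

Secant formula: x_{n+1} = x_n - f(x_n)(x_n - x_{n-1})/(f(x_n) - f(x_{n-1}))

Iteration 1:
  f(0.020000) = 2.958808
  f(3.180000) = -1.539768
  x_2 = 3.180000 - (-1.539768)×(3.180000 - 0.020000)/(-1.539768 - 2.958808)
       = 2.098398
Iteration 2:
  f(3.180000) = -1.539768
  f(2.098398) = -5.166797
  x_3 = 2.098398 - (-5.166797)×(2.098398 - 3.180000)/(-5.166797 - (-1.539768))
       = 3.639168
Iteration 3:
  f(2.098398) = -5.166797
  f(3.639168) = 4.186512
  x_4 = 3.639168 - 4.186512×(3.639168 - 2.098398)/(4.186512 - (-5.166797))
       = 2.949524
Iteration 4:
  f(3.639168) = 4.186512
  f(2.949524) = -3.338172
  x_5 = 2.949524 - (-3.338172)×(2.949524 - 3.639168)/(-3.338172 - 4.186512)
       = 3.255471
Iteration 5:
  f(2.949524) = -3.338172
  f(3.255471) = -0.803441
  x_6 = 3.255471 - (-0.803441)×(3.255471 - 2.949524)/(-0.803441 - (-3.338172))
       = 3.352447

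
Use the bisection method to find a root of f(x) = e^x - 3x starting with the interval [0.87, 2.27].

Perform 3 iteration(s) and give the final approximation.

f(x) = e^x - 3x
Initial interval: [0.87, 2.27]

Iteration 1:
  c_1 = (0.870000 + 2.270000)/2 = 1.570000
  f(c_1) = f(1.570000) = 0.096648
  f(a) × f(c) < 0, new interval: [0.870000, 1.570000]
Iteration 2:
  c_2 = (0.870000 + 1.570000)/2 = 1.220000
  f(c_2) = f(1.220000) = -0.272812
  f(a) × f(c) ≥ 0, new interval: [1.220000, 1.570000]
Iteration 3:
  c_3 = (1.220000 + 1.570000)/2 = 1.395000
  f(c_3) = f(1.395000) = -0.150025
  f(a) × f(c) ≥ 0, new interval: [1.395000, 1.570000]

After 3 iteration(s), the approximation is c_3 = 1.395000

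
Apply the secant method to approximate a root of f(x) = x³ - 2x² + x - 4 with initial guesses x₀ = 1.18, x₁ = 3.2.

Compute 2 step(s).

f(x) = x³ - 2x² + x - 4
x₀ = 1.18, x₁ = 3.2

Secant formula: x_{n+1} = x_n - f(x_n)(x_n - x_{n-1})/(f(x_n) - f(x_{n-1}))

Iteration 1:
  f(1.180000) = -3.961768
  f(3.200000) = 11.488000
  x_2 = 3.200000 - 11.488000×(3.200000 - 1.180000)/(11.488000 - (-3.961768))
       = 1.697987
Iteration 2:
  f(3.200000) = 11.488000
  f(1.697987) = -3.172766
  x_3 = 1.697987 - (-3.172766)×(1.697987 - 3.200000)/(-3.172766 - 11.488000)
       = 2.023040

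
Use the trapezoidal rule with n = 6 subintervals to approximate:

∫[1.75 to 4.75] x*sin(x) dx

f(x) = x*sin(x)
a = 1.75, b = 4.75, n = 6
h = (b - a)/n = 0.500000

Trapezoidal rule: (h/2)[f(x₀) + 2f(x₁) + 2f(x₂) + ... + f(xₙ)]

x_0 = 1.7500, f(x_0) = 1.721975, coefficient = 1
x_1 = 2.2500, f(x_1) = 1.750665, coefficient = 2
x_2 = 2.7500, f(x_2) = 1.049568, coefficient = 2
x_3 = 3.2500, f(x_3) = -0.351634, coefficient = 2
x_4 = 3.7500, f(x_4) = -2.143355, coefficient = 2
x_5 = 4.2500, f(x_5) = -3.803705, coefficient = 2
x_6 = 4.7500, f(x_6) = -4.746641, coefficient = 1

I ≈ (0.500000/2) × -10.021588 = -2.505397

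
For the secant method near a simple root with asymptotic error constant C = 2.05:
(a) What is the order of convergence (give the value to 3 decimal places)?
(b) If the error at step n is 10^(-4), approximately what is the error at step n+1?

(a) Secant method has superlinear convergence with order φ = (1+√5)/2 ≈ 1.618.
    This means |e_{n+1}| ≈ C|e_n|^1.618.

(b) With |e_n| = 10^(-4) and C = 2.05:
    |e_{n+1}| ≈ 2.05 × (10^(-4))^1.618 = 2.05 × 10^(-6.47)

(a) ≈ 1.618 (golden ratio); (b) |e_{n+1}| ≈ 6.912e-07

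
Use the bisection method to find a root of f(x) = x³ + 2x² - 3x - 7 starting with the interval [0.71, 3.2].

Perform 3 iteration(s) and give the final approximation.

f(x) = x³ + 2x² - 3x - 7
Initial interval: [0.71, 3.2]

Iteration 1:
  c_1 = (0.710000 + 3.200000)/2 = 1.955000
  f(c_1) = f(1.955000) = 2.251109
  f(a) × f(c) < 0, new interval: [0.710000, 1.955000]
Iteration 2:
  c_2 = (0.710000 + 1.955000)/2 = 1.332500
  f(c_2) = f(1.332500) = -5.080459
  f(a) × f(c) ≥ 0, new interval: [1.332500, 1.955000]
Iteration 3:
  c_3 = (1.332500 + 1.955000)/2 = 1.643750
  f(c_3) = f(1.643750) = -2.086151
  f(a) × f(c) ≥ 0, new interval: [1.643750, 1.955000]

After 3 iteration(s), the approximation is c_3 = 1.643750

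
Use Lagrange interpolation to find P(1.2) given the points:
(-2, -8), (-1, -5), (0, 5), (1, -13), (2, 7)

Lagrange interpolation formula:
P(x) = Σ yᵢ × Lᵢ(x)
where Lᵢ(x) = Π_{j≠i} (x - xⱼ)/(xᵢ - xⱼ)

L_0(1.2) = (1.2 - (-1))/(-2 - (-1)) × (1.2 - 0)/(-2 - 0) × (1.2 - 1)/(-2 - 1) × (1.2 - 2)/(-2 - 2) = -0.017600
L_1(1.2) = (1.2 - (-2))/(-1 - (-2)) × (1.2 - 0)/(-1 - 0) × (1.2 - 1)/(-1 - 1) × (1.2 - 2)/(-1 - 2) = 0.102400
L_2(1.2) = (1.2 - (-2))/(0 - (-2)) × (1.2 - (-1))/(0 - (-1)) × (1.2 - 1)/(0 - 1) × (1.2 - 2)/(0 - 2) = -0.281600
L_3(1.2) = (1.2 - (-2))/(1 - (-2)) × (1.2 - (-1))/(1 - (-1)) × (1.2 - 0)/(1 - 0) × (1.2 - 2)/(1 - 2) = 1.126400
L_4(1.2) = (1.2 - (-2))/(2 - (-2)) × (1.2 - (-1))/(2 - (-1)) × (1.2 - 0)/(2 - 0) × (1.2 - 1)/(2 - 1) = 0.070400

P(1.2) = (-8)×L_0(1.2) + (-5)×L_1(1.2) + 5×L_2(1.2) + (-13)×L_3(1.2) + 7×L_4(1.2)
P(1.2) = -15.929600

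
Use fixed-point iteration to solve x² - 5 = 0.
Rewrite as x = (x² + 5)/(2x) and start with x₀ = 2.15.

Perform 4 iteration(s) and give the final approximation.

Equation: x² - 5 = 0
Fixed-point form: x = (x² + 5)/(2x)
x₀ = 2.15

x_1 = g(2.150000) = 2.237791
x_2 = g(2.237791) = 2.236069
x_3 = g(2.236069) = 2.236068
x_4 = g(2.236068) = 2.236068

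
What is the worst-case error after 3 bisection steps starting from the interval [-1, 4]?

Bisection error bound: |error| ≤ (b-a)/2^n
|error| ≤ (4 - (-1))/2^3 = 5/2^3
|error| ≤ 0.6250000000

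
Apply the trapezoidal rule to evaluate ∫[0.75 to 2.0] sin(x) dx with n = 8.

f(x) = sin(x)
a = 0.75, b = 2.0, n = 8
h = (b - a)/n = 0.156250

Trapezoidal rule: (h/2)[f(x₀) + 2f(x₁) + 2f(x₂) + ... + f(xₙ)]

x_0 = 0.7500, f(x_0) = 0.681639, coefficient = 1
x_1 = 0.9062, f(x_1) = 0.787197, coefficient = 2
x_2 = 1.0625, f(x_2) = 0.873575, coefficient = 2
x_3 = 1.2188, f(x_3) = 0.938669, coefficient = 2
x_4 = 1.3750, f(x_4) = 0.980893, coefficient = 2
x_5 = 1.5312, f(x_5) = 0.999218, coefficient = 2
x_6 = 1.6875, f(x_6) = 0.993198, coefficient = 2
x_7 = 1.8438, f(x_7) = 0.962979, coefficient = 2
x_8 = 2.0000, f(x_8) = 0.909297, coefficient = 1

I ≈ (0.156250/2) × 14.662393 = 1.145499
Exact value: 1.147836
Error: 0.002336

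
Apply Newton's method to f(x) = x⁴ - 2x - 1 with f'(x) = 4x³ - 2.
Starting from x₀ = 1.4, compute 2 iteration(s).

f(x) = x⁴ - 2x - 1
f'(x) = 4x³ - 2
x₀ = 1.4

Newton-Raphson formula: x_{n+1} = x_n - f(x_n)/f'(x_n)

Iteration 1:
  f(1.400000) = 0.041600
  f'(1.400000) = 8.976000
  x_1 = 1.400000 - 0.041600/8.976000 = 1.395365
Iteration 2:
  f(1.395365) = 0.000252
  f'(1.395365) = 8.867355
  x_2 = 1.395365 - 0.000252/8.867355 = 1.395337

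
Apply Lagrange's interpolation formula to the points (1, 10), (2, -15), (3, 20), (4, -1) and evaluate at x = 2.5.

Lagrange interpolation formula:
P(x) = Σ yᵢ × Lᵢ(x)
where Lᵢ(x) = Π_{j≠i} (x - xⱼ)/(xᵢ - xⱼ)

L_0(2.5) = (2.5 - 2)/(1 - 2) × (2.5 - 3)/(1 - 3) × (2.5 - 4)/(1 - 4) = -0.062500
L_1(2.5) = (2.5 - 1)/(2 - 1) × (2.5 - 3)/(2 - 3) × (2.5 - 4)/(2 - 4) = 0.562500
L_2(2.5) = (2.5 - 1)/(3 - 1) × (2.5 - 2)/(3 - 2) × (2.5 - 4)/(3 - 4) = 0.562500
L_3(2.5) = (2.5 - 1)/(4 - 1) × (2.5 - 2)/(4 - 2) × (2.5 - 3)/(4 - 3) = -0.062500

P(2.5) = 10×L_0(2.5) + (-15)×L_1(2.5) + 20×L_2(2.5) + (-1)×L_3(2.5)
P(2.5) = 2.250000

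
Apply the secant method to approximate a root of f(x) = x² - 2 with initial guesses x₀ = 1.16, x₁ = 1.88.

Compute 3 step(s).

f(x) = x² - 2
x₀ = 1.16, x₁ = 1.88

Secant formula: x_{n+1} = x_n - f(x_n)(x_n - x_{n-1})/(f(x_n) - f(x_{n-1}))

Iteration 1:
  f(1.160000) = -0.654400
  f(1.880000) = 1.534400
  x_2 = 1.880000 - 1.534400×(1.880000 - 1.160000)/(1.534400 - (-0.654400))
       = 1.375263
Iteration 2:
  f(1.880000) = 1.534400
  f(1.375263) = -0.108651
  x_3 = 1.375263 - (-0.108651)×(1.375263 - 1.880000)/(-0.108651 - 1.534400)
       = 1.408640
Iteration 3:
  f(1.375263) = -0.108651
  f(1.408640) = -0.015733
  x_4 = 1.408640 - (-0.015733)×(1.408640 - 1.375263)/(-0.015733 - (-0.108651))
       = 1.414292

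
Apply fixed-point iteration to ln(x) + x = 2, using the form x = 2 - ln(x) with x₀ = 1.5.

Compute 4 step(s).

Equation: ln(x) + x = 2
Fixed-point form: x = 2 - ln(x)
x₀ = 1.5

x_1 = g(1.500000) = 1.594535
x_2 = g(1.594535) = 1.533418
x_3 = g(1.533418) = 1.572501
x_4 = g(1.572501) = 1.547333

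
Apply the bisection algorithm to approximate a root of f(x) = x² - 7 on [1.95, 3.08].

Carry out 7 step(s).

f(x) = x² - 7
Initial interval: [1.95, 3.08]

Iteration 1:
  c_1 = (1.950000 + 3.080000)/2 = 2.515000
  f(c_1) = f(2.515000) = -0.674775
  f(a) × f(c) ≥ 0, new interval: [2.515000, 3.080000]
Iteration 2:
  c_2 = (2.515000 + 3.080000)/2 = 2.797500
  f(c_2) = f(2.797500) = 0.826006
  f(a) × f(c) < 0, new interval: [2.515000, 2.797500]
Iteration 3:
  c_3 = (2.515000 + 2.797500)/2 = 2.656250
  f(c_3) = f(2.656250) = 0.055664
  f(a) × f(c) < 0, new interval: [2.515000, 2.656250]
Iteration 4:
  c_4 = (2.515000 + 2.656250)/2 = 2.585625
  f(c_4) = f(2.585625) = -0.314543
  f(a) × f(c) ≥ 0, new interval: [2.585625, 2.656250]
Iteration 5:
  c_5 = (2.585625 + 2.656250)/2 = 2.620938
  f(c_5) = f(2.620938) = -0.130687
  f(a) × f(c) ≥ 0, new interval: [2.620938, 2.656250]
Iteration 6:
  c_6 = (2.620938 + 2.656250)/2 = 2.638594
  f(c_6) = f(2.638594) = -0.037823
  f(a) × f(c) ≥ 0, new interval: [2.638594, 2.656250]
Iteration 7:
  c_7 = (2.638594 + 2.656250)/2 = 2.647422
  f(c_7) = f(2.647422) = 0.008843
  f(a) × f(c) < 0, new interval: [2.638594, 2.647422]

After 7 iteration(s), the approximation is c_7 = 2.647422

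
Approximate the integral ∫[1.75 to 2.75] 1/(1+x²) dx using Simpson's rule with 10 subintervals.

f(x) = 1/(1+x²)
a = 1.75, b = 2.75, n = 10
h = (b - a)/n = 0.100000

Simpson's rule: (h/3)[f(x₀) + 4f(x₁) + 2f(x₂) + ... + f(xₙ)]

x_0 = 1.7500, f(x_0) = 0.246154, coefficient = 1
x_1 = 1.8500, f(x_1) = 0.226116, coefficient = 4
x_2 = 1.9500, f(x_2) = 0.208225, coefficient = 2
x_3 = 2.0500, f(x_3) = 0.192215, coefficient = 4
x_4 = 2.1500, f(x_4) = 0.177857, coefficient = 2
x_5 = 2.2500, f(x_5) = 0.164948, coefficient = 4
x_6 = 2.3500, f(x_6) = 0.153315, coefficient = 2
x_7 = 2.4500, f(x_7) = 0.142806, coefficient = 4
x_8 = 2.5500, f(x_8) = 0.133289, coefficient = 2
x_9 = 2.6500, f(x_9) = 0.124649, coefficient = 4
x_10 = 2.7500, f(x_10) = 0.116788, coefficient = 1

I ≈ (0.100000/3) × 5.111257 = 0.170375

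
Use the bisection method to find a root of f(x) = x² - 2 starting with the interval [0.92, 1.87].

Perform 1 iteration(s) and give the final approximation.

f(x) = x² - 2
Initial interval: [0.92, 1.87]

Iteration 1:
  c_1 = (0.920000 + 1.870000)/2 = 1.395000
  f(c_1) = f(1.395000) = -0.053975
  f(a) × f(c) ≥ 0, new interval: [1.395000, 1.870000]

After 1 iteration(s), the approximation is c_1 = 1.395000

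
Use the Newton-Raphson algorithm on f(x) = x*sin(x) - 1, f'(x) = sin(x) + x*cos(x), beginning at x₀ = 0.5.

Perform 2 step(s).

f(x) = x*sin(x) - 1
f'(x) = sin(x) + x*cos(x)
x₀ = 0.5

Newton-Raphson formula: x_{n+1} = x_n - f(x_n)/f'(x_n)

Iteration 1:
  f(0.500000) = -0.760287
  f'(0.500000) = 0.918217
  x_1 = 0.500000 - (-0.760287)/0.918217 = 1.328004
Iteration 2:
  f(1.328004) = 0.289054
  f'(1.328004) = 1.289941
  x_2 = 1.328004 - 0.289054/1.289941 = 1.103921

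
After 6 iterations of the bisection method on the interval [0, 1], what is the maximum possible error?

Bisection error bound: |error| ≤ (b-a)/2^n
|error| ≤ (1 - 0)/2^6 = 1/2^6
|error| ≤ 0.0156250000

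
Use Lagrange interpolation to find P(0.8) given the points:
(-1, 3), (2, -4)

Lagrange interpolation formula:
P(x) = Σ yᵢ × Lᵢ(x)
where Lᵢ(x) = Π_{j≠i} (x - xⱼ)/(xᵢ - xⱼ)

L_0(0.8) = (0.8 - 2)/(-1 - 2) = 0.400000
L_1(0.8) = (0.8 - (-1))/(2 - (-1)) = 0.600000

P(0.8) = 3×L_0(0.8) + (-4)×L_1(0.8)
P(0.8) = -1.200000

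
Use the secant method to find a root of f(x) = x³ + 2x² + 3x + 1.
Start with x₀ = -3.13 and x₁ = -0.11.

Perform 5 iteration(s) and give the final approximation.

f(x) = x³ + 2x² + 3x + 1
x₀ = -3.13, x₁ = -0.11

Secant formula: x_{n+1} = x_n - f(x_n)(x_n - x_{n-1})/(f(x_n) - f(x_{n-1}))

Iteration 1:
  f(-3.130000) = -19.460497
  f(-0.110000) = 0.692869
  x_2 = -0.110000 - 0.692869×(-0.110000 - (-3.130000))/(0.692869 - (-19.460497))
       = -0.213827
Iteration 2:
  f(-0.110000) = 0.692869
  f(-0.213827) = 0.440186
  x_3 = -0.213827 - 0.440186×(-0.213827 - (-0.110000))/(0.440186 - 0.692869)
       = -0.394699
Iteration 3:
  f(-0.213827) = 0.440186
  f(-0.394699) = 0.065988
  x_4 = -0.394699 - 0.065988×(-0.394699 - (-0.213827))/(0.065988 - 0.440186)
       = -0.426595
Iteration 4:
  f(-0.394699) = 0.065988
  f(-0.426595) = 0.006548
  x_5 = -0.426595 - 0.006548×(-0.426595 - (-0.394699))/(0.006548 - 0.065988)
       = -0.430109
Iteration 5:
  f(-0.426595) = 0.006548
  f(-0.430109) = 0.000093
  x_6 = -0.430109 - 0.000093×(-0.430109 - (-0.426595))/(0.000093 - 0.006548)
       = -0.430160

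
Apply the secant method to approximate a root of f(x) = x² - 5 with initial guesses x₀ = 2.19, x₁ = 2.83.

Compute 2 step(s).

f(x) = x² - 5
x₀ = 2.19, x₁ = 2.83

Secant formula: x_{n+1} = x_n - f(x_n)(x_n - x_{n-1})/(f(x_n) - f(x_{n-1}))

Iteration 1:
  f(2.190000) = -0.203900
  f(2.830000) = 3.008900
  x_2 = 2.830000 - 3.008900×(2.830000 - 2.190000)/(3.008900 - (-0.203900))
       = 2.230618
Iteration 2:
  f(2.830000) = 3.008900
  f(2.230618) = -0.024345
  x_3 = 2.230618 - (-0.024345)×(2.230618 - 2.830000)/(-0.024345 - 3.008900)
       = 2.235428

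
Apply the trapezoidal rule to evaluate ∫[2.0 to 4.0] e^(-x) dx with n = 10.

f(x) = e^(-x)
a = 2.0, b = 4.0, n = 10
h = (b - a)/n = 0.200000

Trapezoidal rule: (h/2)[f(x₀) + 2f(x₁) + 2f(x₂) + ... + f(xₙ)]

x_0 = 2.0000, f(x_0) = 0.135335, coefficient = 1
x_1 = 2.2000, f(x_1) = 0.110803, coefficient = 2
x_2 = 2.4000, f(x_2) = 0.090718, coefficient = 2
x_3 = 2.6000, f(x_3) = 0.074274, coefficient = 2
x_4 = 2.8000, f(x_4) = 0.060810, coefficient = 2
x_5 = 3.0000, f(x_5) = 0.049787, coefficient = 2
x_6 = 3.2000, f(x_6) = 0.040762, coefficient = 2
x_7 = 3.4000, f(x_7) = 0.033373, coefficient = 2
x_8 = 3.6000, f(x_8) = 0.027324, coefficient = 2
x_9 = 3.8000, f(x_9) = 0.022371, coefficient = 2
x_10 = 4.0000, f(x_10) = 0.018316, coefficient = 1

I ≈ (0.200000/2) × 1.174095 = 0.117409
Exact value: 0.117020
Error: 0.000390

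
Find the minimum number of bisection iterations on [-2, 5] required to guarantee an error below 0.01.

We need (b-a)/2^n ≤ 0.01
(5 - (-2))/2^n ≤ 0.01
7/2^n ≤ 0.01
2^n ≥ 700
n ≥ log₂(700) = 9.45
n ≥ 10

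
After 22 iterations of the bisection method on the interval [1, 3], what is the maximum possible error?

Bisection error bound: |error| ≤ (b-a)/2^n
|error| ≤ (3 - 1)/2^22 = 2/2^22
|error| ≤ 0.0000004768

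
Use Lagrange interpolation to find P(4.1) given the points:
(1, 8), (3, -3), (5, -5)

Lagrange interpolation formula:
P(x) = Σ yᵢ × Lᵢ(x)
where Lᵢ(x) = Π_{j≠i} (x - xⱼ)/(xᵢ - xⱼ)

L_0(4.1) = (4.1 - 3)/(1 - 3) × (4.1 - 5)/(1 - 5) = -0.123750
L_1(4.1) = (4.1 - 1)/(3 - 1) × (4.1 - 5)/(3 - 5) = 0.697500
L_2(4.1) = (4.1 - 1)/(5 - 1) × (4.1 - 3)/(5 - 3) = 0.426250

P(4.1) = 8×L_0(4.1) + (-3)×L_1(4.1) + (-5)×L_2(4.1)
P(4.1) = -5.213750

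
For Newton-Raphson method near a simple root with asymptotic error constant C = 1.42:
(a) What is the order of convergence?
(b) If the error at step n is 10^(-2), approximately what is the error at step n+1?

(a) Newton-Raphson has quadratic (order 2) convergence near simple roots.
    This means |e_{n+1}| ≈ C|e_n|².

(b) With |e_n| = 10^(-2) and C = 1.42:
    |e_{n+1}| ≈ 1.42 × (10^(-2))² = 1.42 × 10^(-4)

(a) 2 (quadratic); (b) |e_{n+1}| ≈ 1.420e-04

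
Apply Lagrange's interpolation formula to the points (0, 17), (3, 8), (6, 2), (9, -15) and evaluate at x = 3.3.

Lagrange interpolation formula:
P(x) = Σ yᵢ × Lᵢ(x)
where Lᵢ(x) = Π_{j≠i} (x - xⱼ)/(xᵢ - xⱼ)

L_0(3.3) = (3.3 - 3)/(0 - 3) × (3.3 - 6)/(0 - 6) × (3.3 - 9)/(0 - 9) = -0.028500
L_1(3.3) = (3.3 - 0)/(3 - 0) × (3.3 - 6)/(3 - 6) × (3.3 - 9)/(3 - 9) = 0.940500
L_2(3.3) = (3.3 - 0)/(6 - 0) × (3.3 - 3)/(6 - 3) × (3.3 - 9)/(6 - 9) = 0.104500
L_3(3.3) = (3.3 - 0)/(9 - 0) × (3.3 - 3)/(9 - 3) × (3.3 - 6)/(9 - 6) = -0.016500

P(3.3) = 17×L_0(3.3) + 8×L_1(3.3) + 2×L_2(3.3) + (-15)×L_3(3.3)
P(3.3) = 7.496000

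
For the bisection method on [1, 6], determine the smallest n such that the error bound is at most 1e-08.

We need (b-a)/2^n ≤ 1e-08
(6 - 1)/2^n ≤ 1e-08
5/2^n ≤ 1e-08
2^n ≥ 500000000
n ≥ log₂(500000000) = 28.90
n ≥ 29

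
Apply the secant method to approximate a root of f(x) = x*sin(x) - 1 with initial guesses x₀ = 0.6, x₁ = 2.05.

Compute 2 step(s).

f(x) = x*sin(x) - 1
x₀ = 0.6, x₁ = 2.05

Secant formula: x_{n+1} = x_n - f(x_n)(x_n - x_{n-1})/(f(x_n) - f(x_{n-1}))

Iteration 1:
  f(0.600000) = -0.661215
  f(2.050000) = 0.819093
  x_2 = 2.050000 - 0.819093×(2.050000 - 0.600000)/(0.819093 - (-0.661215))
       = 1.247677
Iteration 2:
  f(2.050000) = 0.819093
  f(1.247677) = 0.183109
  x_3 = 1.247677 - 0.183109×(1.247677 - 2.050000)/(0.183109 - 0.819093)
       = 1.016676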